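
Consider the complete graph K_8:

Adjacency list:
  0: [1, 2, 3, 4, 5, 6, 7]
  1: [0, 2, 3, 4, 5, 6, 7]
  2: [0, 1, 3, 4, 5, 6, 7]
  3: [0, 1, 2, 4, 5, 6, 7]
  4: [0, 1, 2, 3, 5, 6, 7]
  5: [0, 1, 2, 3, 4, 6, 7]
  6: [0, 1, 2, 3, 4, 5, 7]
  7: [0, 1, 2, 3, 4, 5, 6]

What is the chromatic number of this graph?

In K_8, every vertex is adjacent to every other vertex.
Each vertex needs a unique color.
Chromatic number = 8.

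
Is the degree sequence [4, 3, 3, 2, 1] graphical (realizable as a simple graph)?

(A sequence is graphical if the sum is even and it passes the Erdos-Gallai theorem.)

Sum of degrees = 13. Sum is odd, so the sequence is NOT graphical.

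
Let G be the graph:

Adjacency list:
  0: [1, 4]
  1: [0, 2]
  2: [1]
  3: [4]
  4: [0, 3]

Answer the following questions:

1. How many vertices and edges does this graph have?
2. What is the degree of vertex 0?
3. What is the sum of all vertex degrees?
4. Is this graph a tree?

Count: 5 vertices, 4 edges.
Vertex 0 has neighbors [1, 4], degree = 2.
Handshaking lemma: 2 * 4 = 8.
A graph is a tree iff it is connected and has exactly n-1 edges. This graph is connected (all 5 vertices in one component) and has 5-1 = 4 edges. It is a tree.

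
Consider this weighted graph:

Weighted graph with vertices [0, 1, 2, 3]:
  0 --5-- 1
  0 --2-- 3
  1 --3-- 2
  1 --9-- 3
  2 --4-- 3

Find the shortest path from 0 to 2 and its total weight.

Using Dijkstra's algorithm from vertex 0:
Shortest path: 0 -> 3 -> 2
Total weight: 2 + 4 = 6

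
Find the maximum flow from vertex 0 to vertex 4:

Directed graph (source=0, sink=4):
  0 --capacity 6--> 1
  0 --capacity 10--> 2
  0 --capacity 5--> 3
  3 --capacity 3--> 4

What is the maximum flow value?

Computing max flow:
  Flow on (0->3): 3/5
  Flow on (3->4): 3/3
Maximum flow = 3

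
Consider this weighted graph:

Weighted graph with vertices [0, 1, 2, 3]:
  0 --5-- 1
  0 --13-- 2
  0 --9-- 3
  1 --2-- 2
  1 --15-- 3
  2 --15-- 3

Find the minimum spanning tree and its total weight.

Applying Kruskal's algorithm (sort edges by weight, add if no cycle):
  Add (1,2) w=2
  Add (0,1) w=5
  Add (0,3) w=9
  Skip (0,2) w=13 (creates cycle)
  Skip (1,3) w=15 (creates cycle)
  Skip (2,3) w=15 (creates cycle)
MST weight = 16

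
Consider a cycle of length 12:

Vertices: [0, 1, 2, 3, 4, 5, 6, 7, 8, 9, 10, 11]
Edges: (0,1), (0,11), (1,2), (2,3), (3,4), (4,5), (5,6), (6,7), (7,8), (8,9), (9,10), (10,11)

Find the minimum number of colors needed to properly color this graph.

This is an even cycle (C_12). Even cycles are bipartite.
Chromatic number = 2.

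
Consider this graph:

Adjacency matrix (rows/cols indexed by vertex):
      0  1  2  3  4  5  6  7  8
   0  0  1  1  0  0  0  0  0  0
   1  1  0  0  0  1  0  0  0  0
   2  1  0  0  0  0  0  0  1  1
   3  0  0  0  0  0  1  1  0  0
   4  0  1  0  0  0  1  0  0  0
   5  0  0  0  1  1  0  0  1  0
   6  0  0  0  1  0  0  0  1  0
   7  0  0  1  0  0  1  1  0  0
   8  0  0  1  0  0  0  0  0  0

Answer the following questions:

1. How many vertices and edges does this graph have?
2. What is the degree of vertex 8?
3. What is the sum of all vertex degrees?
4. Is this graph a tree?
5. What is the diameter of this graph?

Count: 9 vertices, 10 edges.
Vertex 8 has neighbors [2], degree = 1.
Handshaking lemma: 2 * 10 = 20.
A tree on 9 vertices has 8 edges. This graph has 10 edges (2 extra). Not a tree.
Diameter (longest shortest path) = 4.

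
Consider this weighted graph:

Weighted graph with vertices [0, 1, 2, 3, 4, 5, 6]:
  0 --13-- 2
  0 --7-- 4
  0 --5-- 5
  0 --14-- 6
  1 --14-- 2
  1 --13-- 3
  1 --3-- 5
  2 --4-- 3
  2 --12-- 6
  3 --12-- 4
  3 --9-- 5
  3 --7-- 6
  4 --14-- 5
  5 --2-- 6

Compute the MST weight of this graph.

Applying Kruskal's algorithm (sort edges by weight, add if no cycle):
  Add (5,6) w=2
  Add (1,5) w=3
  Add (2,3) w=4
  Add (0,5) w=5
  Add (0,4) w=7
  Add (3,6) w=7
  Skip (3,5) w=9 (creates cycle)
  Skip (2,6) w=12 (creates cycle)
  Skip (3,4) w=12 (creates cycle)
  Skip (0,2) w=13 (creates cycle)
  Skip (1,3) w=13 (creates cycle)
  Skip (0,6) w=14 (creates cycle)
  Skip (1,2) w=14 (creates cycle)
  Skip (4,5) w=14 (creates cycle)
MST weight = 28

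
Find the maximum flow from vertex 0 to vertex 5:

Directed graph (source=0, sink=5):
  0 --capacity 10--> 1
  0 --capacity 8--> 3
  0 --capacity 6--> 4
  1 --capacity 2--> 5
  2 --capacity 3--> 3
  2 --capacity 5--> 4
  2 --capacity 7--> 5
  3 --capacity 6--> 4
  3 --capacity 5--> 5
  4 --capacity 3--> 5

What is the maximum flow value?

Computing max flow:
  Flow on (0->1): 2/10
  Flow on (0->3): 5/8
  Flow on (0->4): 3/6
  Flow on (1->5): 2/2
  Flow on (3->5): 5/5
  Flow on (4->5): 3/3
Maximum flow = 10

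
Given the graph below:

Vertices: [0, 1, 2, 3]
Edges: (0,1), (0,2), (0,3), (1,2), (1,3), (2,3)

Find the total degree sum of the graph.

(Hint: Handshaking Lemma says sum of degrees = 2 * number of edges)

Count edges: 6 edges.
By Handshaking Lemma: sum of degrees = 2 * 6 = 12.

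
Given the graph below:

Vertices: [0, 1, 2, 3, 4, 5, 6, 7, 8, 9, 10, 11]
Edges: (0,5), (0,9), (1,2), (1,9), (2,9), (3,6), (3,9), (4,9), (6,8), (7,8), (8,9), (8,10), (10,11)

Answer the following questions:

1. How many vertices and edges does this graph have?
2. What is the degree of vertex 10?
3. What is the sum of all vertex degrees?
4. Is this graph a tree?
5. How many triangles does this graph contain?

Count: 12 vertices, 13 edges.
Vertex 10 has neighbors [8, 11], degree = 2.
Handshaking lemma: 2 * 13 = 26.
A tree on 12 vertices has 11 edges. This graph has 13 edges (2 extra). Not a tree.
Number of triangles = 1.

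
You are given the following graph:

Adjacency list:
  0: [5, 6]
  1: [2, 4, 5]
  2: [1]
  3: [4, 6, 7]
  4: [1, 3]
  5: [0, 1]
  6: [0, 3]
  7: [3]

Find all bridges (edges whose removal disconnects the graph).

A bridge is an edge whose removal increases the number of connected components.
Bridges found: (1,2), (3,7)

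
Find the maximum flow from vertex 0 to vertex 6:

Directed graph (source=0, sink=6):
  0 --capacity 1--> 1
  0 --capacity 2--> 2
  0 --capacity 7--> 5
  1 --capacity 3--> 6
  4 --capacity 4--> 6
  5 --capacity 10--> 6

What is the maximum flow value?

Computing max flow:
  Flow on (0->1): 1/1
  Flow on (0->5): 7/7
  Flow on (1->6): 1/3
  Flow on (5->6): 7/10
Maximum flow = 8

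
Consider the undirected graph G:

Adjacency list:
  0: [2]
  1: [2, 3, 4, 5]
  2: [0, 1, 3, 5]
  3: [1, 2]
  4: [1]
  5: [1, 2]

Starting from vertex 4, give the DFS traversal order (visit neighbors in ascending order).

DFS from vertex 4 (neighbors processed in ascending order):
Visit order: 4, 1, 2, 0, 3, 5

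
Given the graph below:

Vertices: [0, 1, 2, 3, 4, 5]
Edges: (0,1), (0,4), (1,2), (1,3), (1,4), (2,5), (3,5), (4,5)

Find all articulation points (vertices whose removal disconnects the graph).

No articulation points. The graph is biconnected.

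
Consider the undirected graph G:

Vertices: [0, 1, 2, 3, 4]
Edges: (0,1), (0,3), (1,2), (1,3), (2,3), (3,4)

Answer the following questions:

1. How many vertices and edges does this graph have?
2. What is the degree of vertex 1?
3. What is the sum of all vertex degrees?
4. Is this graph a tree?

Count: 5 vertices, 6 edges.
Vertex 1 has neighbors [0, 2, 3], degree = 3.
Handshaking lemma: 2 * 6 = 12.
A tree on 5 vertices has 4 edges. This graph has 6 edges (2 extra). Not a tree.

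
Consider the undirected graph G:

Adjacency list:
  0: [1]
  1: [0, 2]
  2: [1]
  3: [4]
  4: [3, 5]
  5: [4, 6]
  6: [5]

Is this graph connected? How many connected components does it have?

Checking connectivity: the graph has 2 connected component(s).
Components: [[0, 1, 2], [3, 4, 5, 6]]. The graph is NOT connected.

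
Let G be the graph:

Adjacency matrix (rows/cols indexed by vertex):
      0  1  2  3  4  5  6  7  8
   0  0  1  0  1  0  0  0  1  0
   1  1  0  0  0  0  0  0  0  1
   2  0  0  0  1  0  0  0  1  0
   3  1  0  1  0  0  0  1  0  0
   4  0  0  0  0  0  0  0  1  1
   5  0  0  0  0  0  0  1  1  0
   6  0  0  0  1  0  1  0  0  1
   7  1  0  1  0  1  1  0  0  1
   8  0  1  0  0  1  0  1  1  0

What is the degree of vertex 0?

Vertex 0 has neighbors [1, 3, 7], so deg(0) = 3.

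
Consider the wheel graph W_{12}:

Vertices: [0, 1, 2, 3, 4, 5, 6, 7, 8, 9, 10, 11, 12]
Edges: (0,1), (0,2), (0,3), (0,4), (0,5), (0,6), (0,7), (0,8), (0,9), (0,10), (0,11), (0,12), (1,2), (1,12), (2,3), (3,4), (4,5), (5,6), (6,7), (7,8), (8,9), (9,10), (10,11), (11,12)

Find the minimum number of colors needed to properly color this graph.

W_{12} = C_{12} plus a hub adjacent to every cycle vertex.
The outer cycle needs 2 colors (even cycle); the hub is adjacent to all of them so needs a fresh color.
Chromatic number = 2 + 1 = 3.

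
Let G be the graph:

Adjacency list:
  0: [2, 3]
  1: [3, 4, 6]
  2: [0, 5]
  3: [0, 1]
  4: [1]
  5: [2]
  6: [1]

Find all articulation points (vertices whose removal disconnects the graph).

An articulation point is a vertex whose removal disconnects the graph.
Articulation points: [0, 1, 2, 3]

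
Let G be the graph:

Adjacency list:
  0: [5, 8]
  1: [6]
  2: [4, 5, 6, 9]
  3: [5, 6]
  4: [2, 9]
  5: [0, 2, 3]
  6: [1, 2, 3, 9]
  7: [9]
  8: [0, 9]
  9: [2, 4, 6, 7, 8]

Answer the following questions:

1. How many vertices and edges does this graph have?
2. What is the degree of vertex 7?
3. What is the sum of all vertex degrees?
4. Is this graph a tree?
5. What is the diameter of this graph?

Count: 10 vertices, 13 edges.
Vertex 7 has neighbors [9], degree = 1.
Handshaking lemma: 2 * 13 = 26.
A tree on 10 vertices has 9 edges. This graph has 13 edges (4 extra). Not a tree.
Diameter (longest shortest path) = 4.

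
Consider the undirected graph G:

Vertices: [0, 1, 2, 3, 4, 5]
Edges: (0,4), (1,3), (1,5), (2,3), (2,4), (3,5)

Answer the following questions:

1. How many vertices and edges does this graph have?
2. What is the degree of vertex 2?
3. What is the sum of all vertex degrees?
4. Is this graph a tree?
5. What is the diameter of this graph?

Count: 6 vertices, 6 edges.
Vertex 2 has neighbors [3, 4], degree = 2.
Handshaking lemma: 2 * 6 = 12.
A tree on 6 vertices has 5 edges. This graph has 6 edges (1 extra). Not a tree.
Diameter (longest shortest path) = 4.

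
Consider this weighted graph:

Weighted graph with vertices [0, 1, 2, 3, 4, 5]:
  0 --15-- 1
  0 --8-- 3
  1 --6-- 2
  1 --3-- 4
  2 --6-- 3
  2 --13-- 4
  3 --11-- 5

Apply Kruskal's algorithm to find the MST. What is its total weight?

Applying Kruskal's algorithm (sort edges by weight, add if no cycle):
  Add (1,4) w=3
  Add (1,2) w=6
  Add (2,3) w=6
  Add (0,3) w=8
  Add (3,5) w=11
  Skip (2,4) w=13 (creates cycle)
  Skip (0,1) w=15 (creates cycle)
MST weight = 34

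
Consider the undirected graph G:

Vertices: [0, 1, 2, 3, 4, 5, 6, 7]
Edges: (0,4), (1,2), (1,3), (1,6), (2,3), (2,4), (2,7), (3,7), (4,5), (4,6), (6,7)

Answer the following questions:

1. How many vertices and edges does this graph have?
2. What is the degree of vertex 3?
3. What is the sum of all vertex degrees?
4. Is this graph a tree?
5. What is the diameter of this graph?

Count: 8 vertices, 11 edges.
Vertex 3 has neighbors [1, 2, 7], degree = 3.
Handshaking lemma: 2 * 11 = 22.
A tree on 8 vertices has 7 edges. This graph has 11 edges (4 extra). Not a tree.
Diameter (longest shortest path) = 3.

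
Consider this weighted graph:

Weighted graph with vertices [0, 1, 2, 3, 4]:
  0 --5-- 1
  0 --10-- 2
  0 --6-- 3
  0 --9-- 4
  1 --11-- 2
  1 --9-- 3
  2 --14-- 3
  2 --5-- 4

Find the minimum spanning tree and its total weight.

Applying Kruskal's algorithm (sort edges by weight, add if no cycle):
  Add (0,1) w=5
  Add (2,4) w=5
  Add (0,3) w=6
  Add (0,4) w=9
  Skip (1,3) w=9 (creates cycle)
  Skip (0,2) w=10 (creates cycle)
  Skip (1,2) w=11 (creates cycle)
  Skip (2,3) w=14 (creates cycle)
MST weight = 25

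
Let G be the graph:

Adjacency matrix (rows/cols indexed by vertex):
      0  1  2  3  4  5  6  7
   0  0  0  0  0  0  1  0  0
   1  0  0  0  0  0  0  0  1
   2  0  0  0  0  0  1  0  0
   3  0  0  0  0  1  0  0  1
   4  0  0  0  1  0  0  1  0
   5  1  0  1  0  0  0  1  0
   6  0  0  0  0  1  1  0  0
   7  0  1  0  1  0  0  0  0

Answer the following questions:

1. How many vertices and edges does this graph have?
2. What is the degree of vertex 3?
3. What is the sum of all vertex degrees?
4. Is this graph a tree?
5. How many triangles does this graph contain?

Count: 8 vertices, 7 edges.
Vertex 3 has neighbors [4, 7], degree = 2.
Handshaking lemma: 2 * 7 = 14.
A graph is a tree iff it is connected and has exactly n-1 edges. This graph is connected (all 8 vertices in one component) and has 8-1 = 7 edges. It is a tree.
Number of triangles = 0.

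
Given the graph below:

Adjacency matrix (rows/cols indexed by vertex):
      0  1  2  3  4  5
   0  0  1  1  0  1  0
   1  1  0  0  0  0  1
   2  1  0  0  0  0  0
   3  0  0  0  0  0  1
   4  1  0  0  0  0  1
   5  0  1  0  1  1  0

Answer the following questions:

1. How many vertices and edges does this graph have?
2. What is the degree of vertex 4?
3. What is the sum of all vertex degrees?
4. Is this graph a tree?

Count: 6 vertices, 6 edges.
Vertex 4 has neighbors [0, 5], degree = 2.
Handshaking lemma: 2 * 6 = 12.
A tree on 6 vertices has 5 edges. This graph has 6 edges (1 extra). Not a tree.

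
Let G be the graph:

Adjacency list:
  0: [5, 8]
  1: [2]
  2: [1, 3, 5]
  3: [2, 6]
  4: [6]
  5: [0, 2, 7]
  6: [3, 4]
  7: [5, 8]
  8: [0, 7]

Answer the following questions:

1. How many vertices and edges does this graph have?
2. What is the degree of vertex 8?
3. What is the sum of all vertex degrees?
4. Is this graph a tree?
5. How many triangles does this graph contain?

Count: 9 vertices, 9 edges.
Vertex 8 has neighbors [0, 7], degree = 2.
Handshaking lemma: 2 * 9 = 18.
A tree on 9 vertices has 8 edges. This graph has 9 edges (1 extra). Not a tree.
Number of triangles = 0.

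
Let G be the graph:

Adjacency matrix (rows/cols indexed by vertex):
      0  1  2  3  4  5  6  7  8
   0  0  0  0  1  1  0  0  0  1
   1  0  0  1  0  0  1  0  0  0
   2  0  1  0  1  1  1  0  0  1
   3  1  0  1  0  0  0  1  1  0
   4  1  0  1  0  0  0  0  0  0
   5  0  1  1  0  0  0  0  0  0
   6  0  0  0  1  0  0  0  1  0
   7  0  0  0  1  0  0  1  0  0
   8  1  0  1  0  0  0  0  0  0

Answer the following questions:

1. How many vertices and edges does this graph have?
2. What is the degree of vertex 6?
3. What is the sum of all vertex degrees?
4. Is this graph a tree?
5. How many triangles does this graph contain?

Count: 9 vertices, 12 edges.
Vertex 6 has neighbors [3, 7], degree = 2.
Handshaking lemma: 2 * 12 = 24.
A tree on 9 vertices has 8 edges. This graph has 12 edges (4 extra). Not a tree.
Number of triangles = 2.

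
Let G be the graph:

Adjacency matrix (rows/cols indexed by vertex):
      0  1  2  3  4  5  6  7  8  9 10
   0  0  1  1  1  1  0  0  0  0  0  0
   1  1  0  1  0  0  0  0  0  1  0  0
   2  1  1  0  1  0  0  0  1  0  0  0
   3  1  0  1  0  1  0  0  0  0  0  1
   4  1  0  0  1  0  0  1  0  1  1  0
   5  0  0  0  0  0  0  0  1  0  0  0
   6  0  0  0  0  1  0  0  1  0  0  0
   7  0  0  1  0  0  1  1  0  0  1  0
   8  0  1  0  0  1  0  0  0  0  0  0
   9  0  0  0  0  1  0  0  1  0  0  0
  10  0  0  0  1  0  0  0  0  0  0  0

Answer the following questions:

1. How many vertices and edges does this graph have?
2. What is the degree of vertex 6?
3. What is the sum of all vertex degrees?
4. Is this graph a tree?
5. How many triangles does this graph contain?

Count: 11 vertices, 16 edges.
Vertex 6 has neighbors [4, 7], degree = 2.
Handshaking lemma: 2 * 16 = 32.
A tree on 11 vertices has 10 edges. This graph has 16 edges (6 extra). Not a tree.
Number of triangles = 3.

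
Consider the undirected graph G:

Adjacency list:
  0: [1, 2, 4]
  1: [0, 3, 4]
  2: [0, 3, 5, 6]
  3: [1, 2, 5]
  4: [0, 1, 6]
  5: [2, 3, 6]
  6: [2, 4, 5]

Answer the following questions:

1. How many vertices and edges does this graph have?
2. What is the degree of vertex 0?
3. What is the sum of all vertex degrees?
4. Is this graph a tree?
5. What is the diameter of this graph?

Count: 7 vertices, 11 edges.
Vertex 0 has neighbors [1, 2, 4], degree = 3.
Handshaking lemma: 2 * 11 = 22.
A tree on 7 vertices has 6 edges. This graph has 11 edges (5 extra). Not a tree.
Diameter (longest shortest path) = 2.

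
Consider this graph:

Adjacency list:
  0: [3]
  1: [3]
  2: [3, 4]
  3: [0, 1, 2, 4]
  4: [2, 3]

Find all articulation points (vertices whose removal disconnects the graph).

An articulation point is a vertex whose removal disconnects the graph.
Articulation points: [3]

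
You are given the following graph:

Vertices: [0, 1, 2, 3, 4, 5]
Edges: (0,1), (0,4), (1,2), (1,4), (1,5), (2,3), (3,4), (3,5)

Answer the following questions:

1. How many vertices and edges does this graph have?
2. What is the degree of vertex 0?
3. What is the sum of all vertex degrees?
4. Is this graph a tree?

Count: 6 vertices, 8 edges.
Vertex 0 has neighbors [1, 4], degree = 2.
Handshaking lemma: 2 * 8 = 16.
A tree on 6 vertices has 5 edges. This graph has 8 edges (3 extra). Not a tree.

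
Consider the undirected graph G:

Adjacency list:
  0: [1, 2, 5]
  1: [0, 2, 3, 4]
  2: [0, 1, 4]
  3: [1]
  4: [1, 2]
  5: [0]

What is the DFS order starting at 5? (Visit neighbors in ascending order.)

DFS from vertex 5 (neighbors processed in ascending order):
Visit order: 5, 0, 1, 2, 4, 3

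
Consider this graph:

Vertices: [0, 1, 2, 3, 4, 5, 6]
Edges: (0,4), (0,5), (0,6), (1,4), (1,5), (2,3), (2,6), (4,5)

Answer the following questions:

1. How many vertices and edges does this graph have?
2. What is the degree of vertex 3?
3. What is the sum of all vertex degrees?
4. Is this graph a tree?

Count: 7 vertices, 8 edges.
Vertex 3 has neighbors [2], degree = 1.
Handshaking lemma: 2 * 8 = 16.
A tree on 7 vertices has 6 edges. This graph has 8 edges (2 extra). Not a tree.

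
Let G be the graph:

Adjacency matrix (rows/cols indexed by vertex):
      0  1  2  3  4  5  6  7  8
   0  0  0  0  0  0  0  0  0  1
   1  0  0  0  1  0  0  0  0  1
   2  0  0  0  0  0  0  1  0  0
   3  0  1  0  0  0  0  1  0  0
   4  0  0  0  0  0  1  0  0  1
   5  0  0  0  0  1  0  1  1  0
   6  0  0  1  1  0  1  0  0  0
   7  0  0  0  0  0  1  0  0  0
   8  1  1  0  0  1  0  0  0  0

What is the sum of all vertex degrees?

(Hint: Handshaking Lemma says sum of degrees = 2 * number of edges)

Count edges: 9 edges.
By Handshaking Lemma: sum of degrees = 2 * 9 = 18.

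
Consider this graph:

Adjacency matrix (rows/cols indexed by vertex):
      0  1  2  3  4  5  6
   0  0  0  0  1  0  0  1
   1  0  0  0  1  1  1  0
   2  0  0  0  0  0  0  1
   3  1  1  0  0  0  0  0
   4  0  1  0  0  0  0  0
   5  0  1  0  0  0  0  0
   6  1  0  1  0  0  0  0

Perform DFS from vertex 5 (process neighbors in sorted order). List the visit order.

DFS from vertex 5 (neighbors processed in ascending order):
Visit order: 5, 1, 3, 0, 6, 2, 4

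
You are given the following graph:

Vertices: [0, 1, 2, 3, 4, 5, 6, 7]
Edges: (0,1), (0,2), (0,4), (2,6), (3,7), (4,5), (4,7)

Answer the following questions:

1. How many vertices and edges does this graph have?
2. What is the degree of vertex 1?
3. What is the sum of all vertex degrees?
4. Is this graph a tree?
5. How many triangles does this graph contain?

Count: 8 vertices, 7 edges.
Vertex 1 has neighbors [0], degree = 1.
Handshaking lemma: 2 * 7 = 14.
A graph is a tree iff it is connected and has exactly n-1 edges. This graph is connected (all 8 vertices in one component) and has 8-1 = 7 edges. It is a tree.
Number of triangles = 0.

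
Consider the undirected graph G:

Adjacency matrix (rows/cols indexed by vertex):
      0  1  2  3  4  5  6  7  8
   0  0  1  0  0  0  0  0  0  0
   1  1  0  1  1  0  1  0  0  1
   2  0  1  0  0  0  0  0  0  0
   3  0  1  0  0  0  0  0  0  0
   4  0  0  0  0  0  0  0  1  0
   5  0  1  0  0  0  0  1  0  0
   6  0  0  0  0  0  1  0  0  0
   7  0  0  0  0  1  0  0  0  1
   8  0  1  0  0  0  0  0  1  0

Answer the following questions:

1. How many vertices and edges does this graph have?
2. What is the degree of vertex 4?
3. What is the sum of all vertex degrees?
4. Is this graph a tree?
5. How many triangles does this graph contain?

Count: 9 vertices, 8 edges.
Vertex 4 has neighbors [7], degree = 1.
Handshaking lemma: 2 * 8 = 16.
A graph is a tree iff it is connected and has exactly n-1 edges. This graph is connected (all 9 vertices in one component) and has 9-1 = 8 edges. It is a tree.
Number of triangles = 0.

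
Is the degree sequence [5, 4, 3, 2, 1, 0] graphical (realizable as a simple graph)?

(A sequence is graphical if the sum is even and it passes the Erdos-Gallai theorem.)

Sum of degrees = 15. Sum is odd, so the sequence is NOT graphical.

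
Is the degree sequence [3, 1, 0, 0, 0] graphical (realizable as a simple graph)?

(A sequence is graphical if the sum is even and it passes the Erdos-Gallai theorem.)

Sum of degrees = 4. Sum is even but fails Erdos-Gallai. The sequence is NOT graphical.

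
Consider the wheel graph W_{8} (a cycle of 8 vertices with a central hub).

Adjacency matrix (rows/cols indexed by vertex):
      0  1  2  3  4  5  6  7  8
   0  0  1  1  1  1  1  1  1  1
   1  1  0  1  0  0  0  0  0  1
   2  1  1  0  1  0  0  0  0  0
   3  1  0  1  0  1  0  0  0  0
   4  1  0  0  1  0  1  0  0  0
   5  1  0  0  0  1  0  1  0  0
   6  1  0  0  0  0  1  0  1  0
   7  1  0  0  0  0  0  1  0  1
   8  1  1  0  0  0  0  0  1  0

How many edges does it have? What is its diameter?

Wheel graph W_{8}: 8 cycle edges + 8 spoke edges = 16 edges.
The hub is distance 1 from all cycle vertices. Max distance between cycle vertices through hub is 2.
Diameter = 2.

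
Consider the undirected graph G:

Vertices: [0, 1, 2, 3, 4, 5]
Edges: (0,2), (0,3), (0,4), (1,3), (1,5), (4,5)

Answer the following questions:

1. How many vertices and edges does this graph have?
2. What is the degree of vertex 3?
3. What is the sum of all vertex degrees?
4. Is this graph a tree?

Count: 6 vertices, 6 edges.
Vertex 3 has neighbors [0, 1], degree = 2.
Handshaking lemma: 2 * 6 = 12.
A tree on 6 vertices has 5 edges. This graph has 6 edges (1 extra). Not a tree.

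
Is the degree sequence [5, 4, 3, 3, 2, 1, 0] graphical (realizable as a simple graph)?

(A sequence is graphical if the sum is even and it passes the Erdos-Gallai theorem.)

Sum of degrees = 18. Sum is even and passes Erdos-Gallai. The sequence IS graphical.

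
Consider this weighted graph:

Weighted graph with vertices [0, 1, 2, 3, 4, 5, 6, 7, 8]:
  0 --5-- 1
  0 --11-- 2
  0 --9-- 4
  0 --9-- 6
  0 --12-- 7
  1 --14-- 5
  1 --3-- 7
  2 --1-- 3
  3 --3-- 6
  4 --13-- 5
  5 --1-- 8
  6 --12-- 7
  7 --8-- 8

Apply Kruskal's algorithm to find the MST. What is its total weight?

Applying Kruskal's algorithm (sort edges by weight, add if no cycle):
  Add (2,3) w=1
  Add (5,8) w=1
  Add (1,7) w=3
  Add (3,6) w=3
  Add (0,1) w=5
  Add (7,8) w=8
  Add (0,4) w=9
  Add (0,6) w=9
  Skip (0,2) w=11 (creates cycle)
  Skip (0,7) w=12 (creates cycle)
  Skip (6,7) w=12 (creates cycle)
  Skip (4,5) w=13 (creates cycle)
  Skip (1,5) w=14 (creates cycle)
MST weight = 39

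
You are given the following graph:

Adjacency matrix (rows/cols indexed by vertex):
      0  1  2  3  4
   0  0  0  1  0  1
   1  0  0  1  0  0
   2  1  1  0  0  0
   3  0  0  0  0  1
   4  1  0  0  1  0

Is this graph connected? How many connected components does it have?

Checking connectivity: the graph has 1 connected component(s).
All vertices are reachable from each other. The graph IS connected.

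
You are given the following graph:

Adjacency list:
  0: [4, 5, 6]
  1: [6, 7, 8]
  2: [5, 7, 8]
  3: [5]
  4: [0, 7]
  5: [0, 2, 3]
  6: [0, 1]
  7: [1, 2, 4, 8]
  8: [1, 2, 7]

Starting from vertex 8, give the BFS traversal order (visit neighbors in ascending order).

BFS from vertex 8 (neighbors processed in ascending order):
Visit order: 8, 1, 2, 7, 6, 5, 4, 0, 3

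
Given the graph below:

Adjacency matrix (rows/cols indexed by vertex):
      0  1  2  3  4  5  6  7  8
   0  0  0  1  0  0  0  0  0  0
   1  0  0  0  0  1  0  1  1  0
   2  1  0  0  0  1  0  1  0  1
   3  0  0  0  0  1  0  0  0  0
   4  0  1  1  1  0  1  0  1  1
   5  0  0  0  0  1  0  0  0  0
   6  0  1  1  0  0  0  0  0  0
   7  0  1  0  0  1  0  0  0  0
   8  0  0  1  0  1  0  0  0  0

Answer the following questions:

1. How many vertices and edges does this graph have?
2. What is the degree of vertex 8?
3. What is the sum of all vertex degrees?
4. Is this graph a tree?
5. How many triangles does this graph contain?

Count: 9 vertices, 11 edges.
Vertex 8 has neighbors [2, 4], degree = 2.
Handshaking lemma: 2 * 11 = 22.
A tree on 9 vertices has 8 edges. This graph has 11 edges (3 extra). Not a tree.
Number of triangles = 2.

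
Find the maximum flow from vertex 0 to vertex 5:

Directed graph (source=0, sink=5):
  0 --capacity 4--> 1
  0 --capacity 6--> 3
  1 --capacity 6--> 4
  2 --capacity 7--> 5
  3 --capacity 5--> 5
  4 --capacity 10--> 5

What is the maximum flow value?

Computing max flow:
  Flow on (0->1): 4/4
  Flow on (0->3): 5/6
  Flow on (1->4): 4/6
  Flow on (3->5): 5/5
  Flow on (4->5): 4/10
Maximum flow = 9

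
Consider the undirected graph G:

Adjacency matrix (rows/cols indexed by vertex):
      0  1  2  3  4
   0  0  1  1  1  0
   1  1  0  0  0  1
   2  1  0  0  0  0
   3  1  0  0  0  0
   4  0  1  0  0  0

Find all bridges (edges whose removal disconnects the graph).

A bridge is an edge whose removal increases the number of connected components.
Bridges found: (0,1), (0,2), (0,3), (1,4)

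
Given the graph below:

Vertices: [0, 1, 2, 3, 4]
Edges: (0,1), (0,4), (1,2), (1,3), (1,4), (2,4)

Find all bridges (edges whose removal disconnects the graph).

A bridge is an edge whose removal increases the number of connected components.
Bridges found: (1,3)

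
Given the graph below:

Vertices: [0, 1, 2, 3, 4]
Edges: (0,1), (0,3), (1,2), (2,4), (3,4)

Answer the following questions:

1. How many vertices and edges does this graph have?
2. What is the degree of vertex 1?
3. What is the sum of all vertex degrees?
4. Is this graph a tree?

Count: 5 vertices, 5 edges.
Vertex 1 has neighbors [0, 2], degree = 2.
Handshaking lemma: 2 * 5 = 10.
A tree on 5 vertices has 4 edges. This graph has 5 edges (1 extra). Not a tree.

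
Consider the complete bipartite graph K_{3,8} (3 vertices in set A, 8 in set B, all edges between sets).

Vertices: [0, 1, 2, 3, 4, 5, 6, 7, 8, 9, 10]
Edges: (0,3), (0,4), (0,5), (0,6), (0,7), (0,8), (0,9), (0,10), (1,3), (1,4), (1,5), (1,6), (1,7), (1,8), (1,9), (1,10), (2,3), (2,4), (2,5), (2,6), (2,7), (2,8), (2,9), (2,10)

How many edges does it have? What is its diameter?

K_{3,8} has 3 * 8 = 24 edges.
Any vertex reaches any opposite-side vertex in 1 step; same-side vertices reach in 2 steps via any opposite-side vertex.
Diameter = 2.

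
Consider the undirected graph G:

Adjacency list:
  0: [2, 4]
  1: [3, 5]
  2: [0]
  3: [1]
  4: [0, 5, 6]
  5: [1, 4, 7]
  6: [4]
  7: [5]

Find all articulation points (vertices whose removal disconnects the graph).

An articulation point is a vertex whose removal disconnects the graph.
Articulation points: [0, 1, 4, 5]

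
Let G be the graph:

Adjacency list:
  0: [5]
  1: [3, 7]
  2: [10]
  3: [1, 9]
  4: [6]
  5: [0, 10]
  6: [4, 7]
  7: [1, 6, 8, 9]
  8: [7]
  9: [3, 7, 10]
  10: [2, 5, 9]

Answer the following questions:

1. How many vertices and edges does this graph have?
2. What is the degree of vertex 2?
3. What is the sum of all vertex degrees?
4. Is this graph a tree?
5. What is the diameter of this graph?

Count: 11 vertices, 11 edges.
Vertex 2 has neighbors [10], degree = 1.
Handshaking lemma: 2 * 11 = 22.
A tree on 11 vertices has 10 edges. This graph has 11 edges (1 extra). Not a tree.
Diameter (longest shortest path) = 6.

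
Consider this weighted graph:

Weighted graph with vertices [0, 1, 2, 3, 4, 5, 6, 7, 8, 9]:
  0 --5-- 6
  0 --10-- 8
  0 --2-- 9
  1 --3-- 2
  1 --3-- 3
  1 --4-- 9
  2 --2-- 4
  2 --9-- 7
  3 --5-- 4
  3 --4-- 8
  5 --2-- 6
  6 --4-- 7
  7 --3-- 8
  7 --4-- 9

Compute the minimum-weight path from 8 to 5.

Using Dijkstra's algorithm from vertex 8:
Shortest path: 8 -> 7 -> 6 -> 5
Total weight: 3 + 4 + 2 = 9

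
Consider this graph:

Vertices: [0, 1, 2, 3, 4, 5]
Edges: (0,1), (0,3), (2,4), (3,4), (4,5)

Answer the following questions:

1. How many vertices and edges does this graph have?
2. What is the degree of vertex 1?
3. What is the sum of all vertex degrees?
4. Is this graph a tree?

Count: 6 vertices, 5 edges.
Vertex 1 has neighbors [0], degree = 1.
Handshaking lemma: 2 * 5 = 10.
A graph is a tree iff it is connected and has exactly n-1 edges. This graph is connected (all 6 vertices in one component) and has 6-1 = 5 edges. It is a tree.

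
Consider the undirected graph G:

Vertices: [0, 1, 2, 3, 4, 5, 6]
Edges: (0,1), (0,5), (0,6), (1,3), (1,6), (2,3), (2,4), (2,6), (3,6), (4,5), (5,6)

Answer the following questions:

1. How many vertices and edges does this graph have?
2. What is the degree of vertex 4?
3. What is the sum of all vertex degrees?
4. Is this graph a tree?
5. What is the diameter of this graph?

Count: 7 vertices, 11 edges.
Vertex 4 has neighbors [2, 5], degree = 2.
Handshaking lemma: 2 * 11 = 22.
A tree on 7 vertices has 6 edges. This graph has 11 edges (5 extra). Not a tree.
Diameter (longest shortest path) = 3.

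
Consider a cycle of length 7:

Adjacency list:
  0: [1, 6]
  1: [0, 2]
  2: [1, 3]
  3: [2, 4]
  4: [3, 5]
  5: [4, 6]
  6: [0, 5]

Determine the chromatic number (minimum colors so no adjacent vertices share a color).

This is an odd cycle (C_7). Odd cycles are not bipartite (any 2-coloring forces two adjacent vertices to match), and 3 colors suffice.
Chromatic number = 3.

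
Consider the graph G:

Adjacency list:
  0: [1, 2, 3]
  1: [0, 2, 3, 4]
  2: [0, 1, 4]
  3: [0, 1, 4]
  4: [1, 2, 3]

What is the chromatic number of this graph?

The graph has a maximum clique of size 3 (lower bound on chromatic number).
A valid 3-coloring: {0: 1, 1: 0, 2: 2, 3: 2, 4: 1}.
Chromatic number = 3.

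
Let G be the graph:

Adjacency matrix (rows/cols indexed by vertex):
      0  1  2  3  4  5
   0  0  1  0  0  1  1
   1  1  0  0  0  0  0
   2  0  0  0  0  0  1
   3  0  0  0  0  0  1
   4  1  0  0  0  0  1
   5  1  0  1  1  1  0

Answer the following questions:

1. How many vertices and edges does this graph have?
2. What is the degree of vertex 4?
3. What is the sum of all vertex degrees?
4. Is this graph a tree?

Count: 6 vertices, 6 edges.
Vertex 4 has neighbors [0, 5], degree = 2.
Handshaking lemma: 2 * 6 = 12.
A tree on 6 vertices has 5 edges. This graph has 6 edges (1 extra). Not a tree.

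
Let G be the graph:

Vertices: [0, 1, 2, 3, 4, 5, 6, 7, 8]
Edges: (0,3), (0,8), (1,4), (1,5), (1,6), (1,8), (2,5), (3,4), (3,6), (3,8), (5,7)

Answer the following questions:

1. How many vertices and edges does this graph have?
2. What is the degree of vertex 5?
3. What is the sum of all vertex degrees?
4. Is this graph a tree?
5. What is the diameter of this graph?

Count: 9 vertices, 11 edges.
Vertex 5 has neighbors [1, 2, 7], degree = 3.
Handshaking lemma: 2 * 11 = 22.
A tree on 9 vertices has 8 edges. This graph has 11 edges (3 extra). Not a tree.
Diameter (longest shortest path) = 4.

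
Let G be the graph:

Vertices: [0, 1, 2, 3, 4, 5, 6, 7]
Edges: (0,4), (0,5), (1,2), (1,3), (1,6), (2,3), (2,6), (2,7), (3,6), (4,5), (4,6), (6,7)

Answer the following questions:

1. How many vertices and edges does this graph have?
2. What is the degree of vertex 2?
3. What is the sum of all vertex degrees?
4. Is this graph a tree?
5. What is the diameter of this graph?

Count: 8 vertices, 12 edges.
Vertex 2 has neighbors [1, 3, 6, 7], degree = 4.
Handshaking lemma: 2 * 12 = 24.
A tree on 8 vertices has 7 edges. This graph has 12 edges (5 extra). Not a tree.
Diameter (longest shortest path) = 3.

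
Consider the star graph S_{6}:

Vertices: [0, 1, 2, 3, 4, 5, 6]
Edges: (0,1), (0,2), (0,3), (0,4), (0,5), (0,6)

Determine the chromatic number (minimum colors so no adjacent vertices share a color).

S_{6} has one hub adjacent to 6 leaves; leaves are pairwise non-adjacent.
Color the hub 0 and every leaf 1.
Chromatic number = 2.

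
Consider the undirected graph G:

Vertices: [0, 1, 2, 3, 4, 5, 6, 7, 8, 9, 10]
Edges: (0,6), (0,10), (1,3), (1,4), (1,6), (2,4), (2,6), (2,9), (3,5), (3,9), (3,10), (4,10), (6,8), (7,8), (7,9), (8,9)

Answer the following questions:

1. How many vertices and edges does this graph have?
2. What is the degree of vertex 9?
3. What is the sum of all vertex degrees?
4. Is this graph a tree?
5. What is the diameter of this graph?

Count: 11 vertices, 16 edges.
Vertex 9 has neighbors [2, 3, 7, 8], degree = 4.
Handshaking lemma: 2 * 16 = 32.
A tree on 11 vertices has 10 edges. This graph has 16 edges (6 extra). Not a tree.
Diameter (longest shortest path) = 3.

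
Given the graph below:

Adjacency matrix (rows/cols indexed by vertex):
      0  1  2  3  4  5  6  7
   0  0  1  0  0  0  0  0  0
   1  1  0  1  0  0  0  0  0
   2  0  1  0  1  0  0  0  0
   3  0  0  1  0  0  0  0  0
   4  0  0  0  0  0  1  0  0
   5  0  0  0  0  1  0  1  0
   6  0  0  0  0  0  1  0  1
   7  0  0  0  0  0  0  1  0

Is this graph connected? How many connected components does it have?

Checking connectivity: the graph has 2 connected component(s).
Components: [[0, 1, 2, 3], [4, 5, 6, 7]]. The graph is NOT connected.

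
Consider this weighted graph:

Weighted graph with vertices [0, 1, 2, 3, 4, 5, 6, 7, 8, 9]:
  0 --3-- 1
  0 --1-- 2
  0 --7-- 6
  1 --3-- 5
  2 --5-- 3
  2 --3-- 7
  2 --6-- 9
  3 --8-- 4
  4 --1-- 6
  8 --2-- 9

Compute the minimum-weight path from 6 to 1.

Using Dijkstra's algorithm from vertex 6:
Shortest path: 6 -> 0 -> 1
Total weight: 7 + 3 = 10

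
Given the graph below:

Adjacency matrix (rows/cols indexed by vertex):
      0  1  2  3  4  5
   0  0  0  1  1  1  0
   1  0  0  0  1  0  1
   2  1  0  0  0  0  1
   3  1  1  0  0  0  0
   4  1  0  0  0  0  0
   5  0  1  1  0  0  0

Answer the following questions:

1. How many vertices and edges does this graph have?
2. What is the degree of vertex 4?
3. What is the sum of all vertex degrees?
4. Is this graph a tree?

Count: 6 vertices, 6 edges.
Vertex 4 has neighbors [0], degree = 1.
Handshaking lemma: 2 * 6 = 12.
A tree on 6 vertices has 5 edges. This graph has 6 edges (1 extra). Not a tree.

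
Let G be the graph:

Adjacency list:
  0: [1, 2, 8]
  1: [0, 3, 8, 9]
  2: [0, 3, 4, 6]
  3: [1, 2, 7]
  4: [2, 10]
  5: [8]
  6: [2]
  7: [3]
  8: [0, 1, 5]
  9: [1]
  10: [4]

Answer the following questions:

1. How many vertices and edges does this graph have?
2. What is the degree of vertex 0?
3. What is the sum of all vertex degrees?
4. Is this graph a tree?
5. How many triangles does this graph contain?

Count: 11 vertices, 12 edges.
Vertex 0 has neighbors [1, 2, 8], degree = 3.
Handshaking lemma: 2 * 12 = 24.
A tree on 11 vertices has 10 edges. This graph has 12 edges (2 extra). Not a tree.
Number of triangles = 1.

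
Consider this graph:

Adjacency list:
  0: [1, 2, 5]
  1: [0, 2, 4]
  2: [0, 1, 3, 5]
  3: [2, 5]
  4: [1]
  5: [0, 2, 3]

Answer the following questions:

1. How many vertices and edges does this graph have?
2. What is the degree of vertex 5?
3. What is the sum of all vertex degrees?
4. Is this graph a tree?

Count: 6 vertices, 8 edges.
Vertex 5 has neighbors [0, 2, 3], degree = 3.
Handshaking lemma: 2 * 8 = 16.
A tree on 6 vertices has 5 edges. This graph has 8 edges (3 extra). Not a tree.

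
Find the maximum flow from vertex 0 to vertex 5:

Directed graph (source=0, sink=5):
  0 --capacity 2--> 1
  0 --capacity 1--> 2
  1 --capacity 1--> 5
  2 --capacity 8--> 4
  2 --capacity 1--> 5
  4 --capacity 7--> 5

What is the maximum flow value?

Computing max flow:
  Flow on (0->1): 1/2
  Flow on (0->2): 1/1
  Flow on (1->5): 1/1
  Flow on (2->5): 1/1
Maximum flow = 2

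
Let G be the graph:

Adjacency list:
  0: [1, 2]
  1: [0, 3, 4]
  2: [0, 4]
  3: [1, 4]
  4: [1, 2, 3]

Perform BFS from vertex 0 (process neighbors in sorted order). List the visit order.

BFS from vertex 0 (neighbors processed in ascending order):
Visit order: 0, 1, 2, 3, 4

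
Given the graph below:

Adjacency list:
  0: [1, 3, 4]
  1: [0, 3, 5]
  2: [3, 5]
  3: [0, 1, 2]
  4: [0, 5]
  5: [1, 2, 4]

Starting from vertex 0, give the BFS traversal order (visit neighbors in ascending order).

BFS from vertex 0 (neighbors processed in ascending order):
Visit order: 0, 1, 3, 4, 5, 2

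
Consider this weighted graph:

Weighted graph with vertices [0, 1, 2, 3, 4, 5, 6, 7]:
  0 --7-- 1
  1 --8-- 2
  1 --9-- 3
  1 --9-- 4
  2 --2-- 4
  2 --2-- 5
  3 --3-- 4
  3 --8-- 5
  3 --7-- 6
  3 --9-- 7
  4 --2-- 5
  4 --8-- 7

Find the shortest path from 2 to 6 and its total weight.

Using Dijkstra's algorithm from vertex 2:
Shortest path: 2 -> 4 -> 3 -> 6
Total weight: 2 + 3 + 7 = 12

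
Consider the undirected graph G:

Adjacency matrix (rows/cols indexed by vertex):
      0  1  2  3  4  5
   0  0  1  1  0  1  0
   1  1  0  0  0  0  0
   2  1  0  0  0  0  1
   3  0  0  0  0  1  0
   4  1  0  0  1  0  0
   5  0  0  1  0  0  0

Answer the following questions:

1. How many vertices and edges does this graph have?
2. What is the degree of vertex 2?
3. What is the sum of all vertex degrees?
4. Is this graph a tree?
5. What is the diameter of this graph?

Count: 6 vertices, 5 edges.
Vertex 2 has neighbors [0, 5], degree = 2.
Handshaking lemma: 2 * 5 = 10.
A graph is a tree iff it is connected and has exactly n-1 edges. This graph is connected (all 6 vertices in one component) and has 6-1 = 5 edges. It is a tree.
Diameter (longest shortest path) = 4.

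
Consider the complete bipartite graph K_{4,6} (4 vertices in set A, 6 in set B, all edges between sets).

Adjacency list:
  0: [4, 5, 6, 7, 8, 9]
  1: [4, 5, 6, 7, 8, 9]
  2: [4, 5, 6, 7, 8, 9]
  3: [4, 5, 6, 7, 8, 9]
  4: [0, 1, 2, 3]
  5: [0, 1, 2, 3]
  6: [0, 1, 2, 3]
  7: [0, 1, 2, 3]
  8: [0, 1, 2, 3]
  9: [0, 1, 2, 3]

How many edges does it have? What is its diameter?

K_{4,6} has 4 * 6 = 24 edges.
Any vertex reaches any opposite-side vertex in 1 step; same-side vertices reach in 2 steps via any opposite-side vertex.
Diameter = 2.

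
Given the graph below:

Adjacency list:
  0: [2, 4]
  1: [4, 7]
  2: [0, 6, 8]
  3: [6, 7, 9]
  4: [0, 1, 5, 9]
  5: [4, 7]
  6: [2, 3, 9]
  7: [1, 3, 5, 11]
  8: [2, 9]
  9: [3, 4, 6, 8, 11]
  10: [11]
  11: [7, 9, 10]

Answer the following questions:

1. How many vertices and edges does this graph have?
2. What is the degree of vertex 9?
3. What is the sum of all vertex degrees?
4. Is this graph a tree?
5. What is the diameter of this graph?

Count: 12 vertices, 17 edges.
Vertex 9 has neighbors [3, 4, 6, 8, 11], degree = 5.
Handshaking lemma: 2 * 17 = 34.
A tree on 12 vertices has 11 edges. This graph has 17 edges (6 extra). Not a tree.
Diameter (longest shortest path) = 4.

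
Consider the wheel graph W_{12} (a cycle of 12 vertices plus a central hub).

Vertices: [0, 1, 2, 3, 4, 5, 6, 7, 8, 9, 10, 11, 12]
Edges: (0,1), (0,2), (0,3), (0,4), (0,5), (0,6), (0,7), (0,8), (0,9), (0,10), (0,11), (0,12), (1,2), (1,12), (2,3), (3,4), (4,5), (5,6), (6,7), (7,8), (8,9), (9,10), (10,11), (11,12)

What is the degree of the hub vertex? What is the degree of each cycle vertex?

The hub connects to all 12 cycle vertices, so deg(hub) = 12.
Each cycle vertex connects to 2 neighbors on the cycle plus the hub, so deg(cycle vertex) = 3.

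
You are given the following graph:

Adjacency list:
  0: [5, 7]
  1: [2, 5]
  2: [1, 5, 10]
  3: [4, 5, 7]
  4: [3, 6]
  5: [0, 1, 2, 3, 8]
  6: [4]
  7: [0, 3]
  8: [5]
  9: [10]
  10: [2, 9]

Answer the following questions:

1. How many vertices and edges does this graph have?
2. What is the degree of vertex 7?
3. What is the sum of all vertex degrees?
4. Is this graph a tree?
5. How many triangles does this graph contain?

Count: 11 vertices, 12 edges.
Vertex 7 has neighbors [0, 3], degree = 2.
Handshaking lemma: 2 * 12 = 24.
A tree on 11 vertices has 10 edges. This graph has 12 edges (2 extra). Not a tree.
Number of triangles = 1.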